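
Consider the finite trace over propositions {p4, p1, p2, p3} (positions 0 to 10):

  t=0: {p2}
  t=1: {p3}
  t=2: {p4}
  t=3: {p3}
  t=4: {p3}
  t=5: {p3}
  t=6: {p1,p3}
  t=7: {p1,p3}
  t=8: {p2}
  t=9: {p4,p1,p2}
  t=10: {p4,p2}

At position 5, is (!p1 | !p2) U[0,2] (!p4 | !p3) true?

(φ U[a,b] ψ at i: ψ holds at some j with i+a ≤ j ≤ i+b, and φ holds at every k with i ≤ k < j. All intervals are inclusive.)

True

Need some j in [5,7] with (!p4 | !p3), and (!p1 | !p2) at every k in [5,j-1].
  j=5: (!p4 | !p3) holds; no prefix to check → satisfied.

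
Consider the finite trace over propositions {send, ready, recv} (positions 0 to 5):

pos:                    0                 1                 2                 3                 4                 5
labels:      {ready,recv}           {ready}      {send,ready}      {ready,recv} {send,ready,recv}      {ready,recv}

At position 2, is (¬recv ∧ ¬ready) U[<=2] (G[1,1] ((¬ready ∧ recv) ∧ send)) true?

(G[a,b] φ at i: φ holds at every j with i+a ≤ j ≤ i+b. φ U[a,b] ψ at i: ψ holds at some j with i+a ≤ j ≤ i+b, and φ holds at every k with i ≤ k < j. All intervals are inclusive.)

Need some j in [2,4] with G[1,1] ((¬ready ∧ recv) ∧ send), and (¬recv ∧ ¬ready) at every k in [2,j-1].
  j=2: G[1,1] ((¬ready ∧ recv) ∧ send) — fails at 3.
  j=3: G[1,1] ((¬ready ∧ recv) ∧ send) — fails at 4.
  j=4: G[1,1] ((¬ready ∧ recv) ∧ send) — fails at 5.
No j in the window works → until fails.

Does not hold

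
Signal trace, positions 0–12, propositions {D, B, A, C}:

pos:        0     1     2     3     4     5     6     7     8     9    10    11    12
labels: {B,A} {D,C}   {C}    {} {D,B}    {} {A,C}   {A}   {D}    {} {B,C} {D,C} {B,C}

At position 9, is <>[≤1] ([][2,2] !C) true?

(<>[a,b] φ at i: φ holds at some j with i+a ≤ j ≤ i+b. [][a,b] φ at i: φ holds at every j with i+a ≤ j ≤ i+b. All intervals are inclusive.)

Does not hold

Check [][2,2] !C at each j in [9,10]:
  j=9: fails at 11
  j=10: fails at 12
No position in the window satisfies it → formula fails.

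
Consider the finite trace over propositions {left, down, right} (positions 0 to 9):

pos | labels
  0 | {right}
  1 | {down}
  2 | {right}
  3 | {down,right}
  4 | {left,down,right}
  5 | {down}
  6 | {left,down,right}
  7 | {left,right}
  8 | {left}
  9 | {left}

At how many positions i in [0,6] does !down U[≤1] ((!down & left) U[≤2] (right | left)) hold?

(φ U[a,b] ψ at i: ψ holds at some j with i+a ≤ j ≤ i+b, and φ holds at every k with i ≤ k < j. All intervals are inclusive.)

Evaluate at each i in [0,6]:
  i=0: ✓ (rhs at j=0)
  i=1: ✗ (lhs fails at k=1 before rhs at j=2)
  i=2: ✓ (rhs at j=2)
  i=3: ✓ (rhs at j=3)
  i=4: ✓ (rhs at j=4)
  i=5: ✗ (lhs fails at k=5 before rhs at j=6)
  i=6: ✓ (rhs at j=6)
Positions where it holds: {0, 2, 3, 4, 6} → 5.

5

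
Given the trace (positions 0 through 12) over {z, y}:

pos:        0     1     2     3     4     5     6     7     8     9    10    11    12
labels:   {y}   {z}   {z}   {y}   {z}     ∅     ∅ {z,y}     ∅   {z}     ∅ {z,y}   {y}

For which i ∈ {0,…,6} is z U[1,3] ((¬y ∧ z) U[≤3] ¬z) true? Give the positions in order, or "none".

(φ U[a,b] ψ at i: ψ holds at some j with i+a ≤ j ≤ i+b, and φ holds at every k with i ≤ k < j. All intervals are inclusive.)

Evaluate at each i in [0,6]:
  i=0: ✗ (lhs fails at k=0 before rhs at j=1)
  i=1: ✓ (rhs at j=2; lhs holds on [1,1])
  i=2: ✓ (rhs at j=3; lhs holds on [2,2])
  i=3: ✗ (lhs fails at k=3 before rhs at j=4)
  i=4: ✓ (rhs at j=5; lhs holds on [4,4])
  i=5: ✗ (lhs fails at k=5 before rhs at j=6)
  i=6: ✗ (lhs fails at k=6 before rhs at j=8)

1, 2, 4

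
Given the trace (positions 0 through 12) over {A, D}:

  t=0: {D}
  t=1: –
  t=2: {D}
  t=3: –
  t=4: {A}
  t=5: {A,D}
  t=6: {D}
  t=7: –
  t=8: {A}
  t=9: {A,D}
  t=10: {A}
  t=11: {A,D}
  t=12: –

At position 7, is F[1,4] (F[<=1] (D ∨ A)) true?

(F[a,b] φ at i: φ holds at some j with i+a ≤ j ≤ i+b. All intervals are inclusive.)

Check F[<=1] (D ∨ A) at each j in [8,11]:
  j=8: holds (witness at 8)
  j=9: holds (witness at 9)
  j=10: holds (witness at 10)
  j=11: holds (witness at 11)
Found at j=8 → formula holds.

Holds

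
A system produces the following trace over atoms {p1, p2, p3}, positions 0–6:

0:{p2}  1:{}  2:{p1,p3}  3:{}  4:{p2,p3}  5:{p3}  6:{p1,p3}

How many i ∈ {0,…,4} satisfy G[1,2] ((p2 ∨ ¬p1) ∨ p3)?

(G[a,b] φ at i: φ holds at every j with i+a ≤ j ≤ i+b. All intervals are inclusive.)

Evaluate at each i in [0,4]:
  i=0: ✓ (all of [1,2])
  i=1: ✓ (all of [2,3])
  i=2: ✓ (all of [3,4])
  i=3: ✓ (all of [4,5])
  i=4: ✓ (all of [5,6])
Positions where it holds: {0, 1, 2, 3, 4} → 5.

5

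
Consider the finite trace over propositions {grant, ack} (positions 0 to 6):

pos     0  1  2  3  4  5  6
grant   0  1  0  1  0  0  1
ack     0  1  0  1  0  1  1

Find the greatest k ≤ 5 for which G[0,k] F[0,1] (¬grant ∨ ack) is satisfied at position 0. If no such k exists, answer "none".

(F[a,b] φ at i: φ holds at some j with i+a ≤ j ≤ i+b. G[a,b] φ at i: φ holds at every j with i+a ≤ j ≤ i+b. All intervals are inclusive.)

F[0,1] (¬grant ∨ ack) must hold from j=0 onward; find where it first fails.
  j=0: holds
  j=1: holds
  j=2: holds
  j=3: holds
  j=4: holds
  j=5: holds
Holds through j=5; largest k = 5.

5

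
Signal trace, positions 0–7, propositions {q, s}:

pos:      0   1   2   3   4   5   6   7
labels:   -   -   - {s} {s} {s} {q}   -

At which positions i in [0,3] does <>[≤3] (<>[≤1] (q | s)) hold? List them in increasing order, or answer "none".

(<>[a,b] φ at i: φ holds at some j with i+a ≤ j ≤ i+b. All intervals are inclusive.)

0, 1, 2, 3

Evaluate at each i in [0,3]:
  i=0: ✓ (witness j=2)
  i=1: ✓ (witness j=2)
  i=2: ✓ (witness j=2)
  i=3: ✓ (witness j=3)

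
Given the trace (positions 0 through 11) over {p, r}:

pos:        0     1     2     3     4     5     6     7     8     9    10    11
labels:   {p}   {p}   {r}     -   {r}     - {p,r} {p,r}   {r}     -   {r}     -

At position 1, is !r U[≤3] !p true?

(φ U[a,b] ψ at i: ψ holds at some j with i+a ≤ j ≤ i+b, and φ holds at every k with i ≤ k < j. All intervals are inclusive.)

Yes

Need some j in [1,4] with !p, and !r at every k in [1,j-1].
  j=1: !p false.
  j=2: !p holds; !r holds at every k in [1,1] → satisfied.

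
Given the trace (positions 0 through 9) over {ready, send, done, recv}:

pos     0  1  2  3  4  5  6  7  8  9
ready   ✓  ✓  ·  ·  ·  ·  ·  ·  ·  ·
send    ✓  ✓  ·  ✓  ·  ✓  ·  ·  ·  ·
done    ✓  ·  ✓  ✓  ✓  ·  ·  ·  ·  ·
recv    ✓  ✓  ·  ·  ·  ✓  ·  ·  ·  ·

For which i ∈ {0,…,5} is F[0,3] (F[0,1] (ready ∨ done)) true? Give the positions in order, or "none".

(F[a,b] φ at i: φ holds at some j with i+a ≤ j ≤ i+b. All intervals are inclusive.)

Evaluate at each i in [0,5]:
  i=0: ✓ (witness j=0)
  i=1: ✓ (witness j=1)
  i=2: ✓ (witness j=2)
  i=3: ✓ (witness j=3)
  i=4: ✓ (witness j=4)
  i=5: ✗ (none in [5,8])

0, 1, 2, 3, 4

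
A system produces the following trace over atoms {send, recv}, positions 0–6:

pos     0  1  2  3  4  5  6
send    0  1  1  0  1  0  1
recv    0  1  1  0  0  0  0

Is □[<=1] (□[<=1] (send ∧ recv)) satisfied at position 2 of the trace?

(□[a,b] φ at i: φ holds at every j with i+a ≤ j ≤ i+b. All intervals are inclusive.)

No

Check □[<=1] (send ∧ recv) at every j in [2,3]:
  j=2: fails at 3
  j=3: fails at 3
Fails at j=2 → formula fails.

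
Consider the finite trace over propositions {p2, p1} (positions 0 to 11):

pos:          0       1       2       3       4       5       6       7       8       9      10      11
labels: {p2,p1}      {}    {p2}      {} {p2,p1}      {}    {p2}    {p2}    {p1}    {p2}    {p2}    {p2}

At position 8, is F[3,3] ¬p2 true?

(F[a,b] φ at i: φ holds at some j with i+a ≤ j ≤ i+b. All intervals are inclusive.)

Check ¬p2 at each j in [11,11]:
  j=11: false
No position in the window satisfies it → formula fails.

No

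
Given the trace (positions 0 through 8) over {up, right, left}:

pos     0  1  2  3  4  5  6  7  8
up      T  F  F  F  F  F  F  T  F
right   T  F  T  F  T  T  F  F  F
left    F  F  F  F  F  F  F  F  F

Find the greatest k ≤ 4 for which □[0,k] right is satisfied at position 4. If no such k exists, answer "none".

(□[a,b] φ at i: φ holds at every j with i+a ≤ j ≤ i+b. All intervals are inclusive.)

right must hold from j=4 onward; find where it first fails.
  j=4: holds
  j=5: holds
  j=6: fails
Holds on [4,5], so largest k = 1.

1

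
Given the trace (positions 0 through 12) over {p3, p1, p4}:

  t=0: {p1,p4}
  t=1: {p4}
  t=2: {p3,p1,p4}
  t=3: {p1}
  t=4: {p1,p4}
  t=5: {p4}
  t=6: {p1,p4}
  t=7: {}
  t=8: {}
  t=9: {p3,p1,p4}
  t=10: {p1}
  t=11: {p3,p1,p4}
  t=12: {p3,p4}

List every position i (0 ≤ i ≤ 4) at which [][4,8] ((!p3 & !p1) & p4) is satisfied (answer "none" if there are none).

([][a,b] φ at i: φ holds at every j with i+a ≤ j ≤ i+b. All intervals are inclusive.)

Evaluate at each i in [0,4]:
  i=0: ✗ (fails at j=4)
  i=1: ✗ (fails at j=6)
  i=2: ✗ (fails at j=6)
  i=3: ✗ (fails at j=7)
  i=4: ✗ (fails at j=8)

none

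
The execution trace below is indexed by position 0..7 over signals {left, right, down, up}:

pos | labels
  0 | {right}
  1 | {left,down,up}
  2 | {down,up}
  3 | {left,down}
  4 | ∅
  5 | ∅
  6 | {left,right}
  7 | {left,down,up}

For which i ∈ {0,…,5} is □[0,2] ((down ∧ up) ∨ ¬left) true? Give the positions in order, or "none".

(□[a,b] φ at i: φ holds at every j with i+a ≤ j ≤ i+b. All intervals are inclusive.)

0

Evaluate at each i in [0,5]:
  i=0: ✓ (all of [0,2])
  i=1: ✗ (fails at j=3)
  i=2: ✗ (fails at j=3)
  i=3: ✗ (fails at j=3)
  i=4: ✗ (fails at j=6)
  i=5: ✗ (fails at j=6)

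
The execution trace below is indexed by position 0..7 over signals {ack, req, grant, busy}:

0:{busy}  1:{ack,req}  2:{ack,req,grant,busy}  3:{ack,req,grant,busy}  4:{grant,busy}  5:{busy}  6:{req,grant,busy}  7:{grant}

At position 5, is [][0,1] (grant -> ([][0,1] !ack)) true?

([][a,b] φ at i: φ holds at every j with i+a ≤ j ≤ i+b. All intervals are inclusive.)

Check (grant -> ([][0,1] !ack)) at every j in [5,6]:
  j=5: antecedent false → ✓
  j=6: antecedent true; consequent holds on [6,7] → ✓
All positions satisfy it → formula holds.

Holds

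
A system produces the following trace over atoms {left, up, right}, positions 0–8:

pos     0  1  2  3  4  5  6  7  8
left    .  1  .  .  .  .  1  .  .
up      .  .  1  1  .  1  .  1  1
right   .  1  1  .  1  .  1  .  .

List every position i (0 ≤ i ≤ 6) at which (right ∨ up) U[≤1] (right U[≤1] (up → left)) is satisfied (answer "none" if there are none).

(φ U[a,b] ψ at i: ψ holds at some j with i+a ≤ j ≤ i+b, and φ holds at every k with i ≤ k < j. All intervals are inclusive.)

0, 1, 3, 4, 5, 6

Evaluate at each i in [0,6]:
  i=0: ✓ (rhs at j=0)
  i=1: ✓ (rhs at j=1)
  i=2: ✗ (no rhs in [2,3])
  i=3: ✓ (rhs at j=4; lhs holds on [3,3])
  i=4: ✓ (rhs at j=4)
  i=5: ✓ (rhs at j=6; lhs holds on [5,5])
  i=6: ✓ (rhs at j=6)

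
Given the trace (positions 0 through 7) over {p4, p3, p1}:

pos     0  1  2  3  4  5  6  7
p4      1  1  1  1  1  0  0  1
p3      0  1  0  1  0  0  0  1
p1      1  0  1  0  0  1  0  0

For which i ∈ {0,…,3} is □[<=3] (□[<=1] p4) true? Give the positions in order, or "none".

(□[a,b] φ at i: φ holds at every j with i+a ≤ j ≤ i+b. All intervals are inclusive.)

Evaluate at each i in [0,3]:
  i=0: ✓ (all of [0,3])
  i=1: ✗ (fails at j=4)
  i=2: ✗ (fails at j=4)
  i=3: ✗ (fails at j=4)

0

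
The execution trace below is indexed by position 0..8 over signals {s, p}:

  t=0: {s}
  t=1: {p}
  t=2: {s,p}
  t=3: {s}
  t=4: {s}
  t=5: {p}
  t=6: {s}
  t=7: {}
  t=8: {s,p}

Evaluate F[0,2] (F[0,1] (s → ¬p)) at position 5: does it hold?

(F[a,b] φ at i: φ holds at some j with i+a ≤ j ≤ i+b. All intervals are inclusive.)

True

Check F[0,1] (s → ¬p) at each j in [5,7]:
  j=5: holds (witness at 5)
  j=6: holds (witness at 6)
  j=7: holds (witness at 7)
Found at j=5 → formula holds.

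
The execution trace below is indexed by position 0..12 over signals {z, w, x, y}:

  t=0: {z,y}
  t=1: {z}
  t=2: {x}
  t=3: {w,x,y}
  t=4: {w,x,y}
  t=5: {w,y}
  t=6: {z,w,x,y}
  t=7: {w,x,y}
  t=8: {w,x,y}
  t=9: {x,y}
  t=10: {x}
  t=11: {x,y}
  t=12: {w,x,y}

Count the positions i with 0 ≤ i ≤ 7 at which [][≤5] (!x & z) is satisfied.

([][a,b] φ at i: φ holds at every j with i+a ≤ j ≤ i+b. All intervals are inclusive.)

Evaluate at each i in [0,7]:
  i=0: ✗ (fails at j=2)
  i=1: ✗ (fails at j=2)
  i=2: ✗ (fails at j=2)
  i=3: ✗ (fails at j=3)
  i=4: ✗ (fails at j=4)
  i=5: ✗ (fails at j=5)
  i=6: ✗ (fails at j=6)
  i=7: ✗ (fails at j=7)
Positions where it holds: {} → 0.

0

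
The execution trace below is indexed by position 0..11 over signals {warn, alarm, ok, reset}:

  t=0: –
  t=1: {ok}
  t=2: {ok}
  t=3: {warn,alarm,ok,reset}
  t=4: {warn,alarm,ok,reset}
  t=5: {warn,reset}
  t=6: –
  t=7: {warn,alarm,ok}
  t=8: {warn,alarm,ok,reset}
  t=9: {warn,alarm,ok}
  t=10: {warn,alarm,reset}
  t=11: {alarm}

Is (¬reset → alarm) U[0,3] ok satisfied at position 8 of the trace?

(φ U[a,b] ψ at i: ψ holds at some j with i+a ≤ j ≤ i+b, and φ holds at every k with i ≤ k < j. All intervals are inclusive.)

Need some j in [8,11] with ok, and (¬reset → alarm) at every k in [8,j-1].
  j=8: ok holds; no prefix to check → satisfied.

True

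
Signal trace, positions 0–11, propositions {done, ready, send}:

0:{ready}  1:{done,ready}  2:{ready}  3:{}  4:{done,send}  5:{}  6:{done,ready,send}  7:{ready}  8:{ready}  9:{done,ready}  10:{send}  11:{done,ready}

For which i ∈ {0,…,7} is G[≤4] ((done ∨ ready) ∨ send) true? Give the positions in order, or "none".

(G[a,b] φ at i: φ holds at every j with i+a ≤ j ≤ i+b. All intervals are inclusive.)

Evaluate at each i in [0,7]:
  i=0: ✗ (fails at j=3)
  i=1: ✗ (fails at j=3)
  i=2: ✗ (fails at j=3)
  i=3: ✗ (fails at j=3)
  i=4: ✗ (fails at j=5)
  i=5: ✗ (fails at j=5)
  i=6: ✓ (all of [6,10])
  i=7: ✓ (all of [7,11])

6, 7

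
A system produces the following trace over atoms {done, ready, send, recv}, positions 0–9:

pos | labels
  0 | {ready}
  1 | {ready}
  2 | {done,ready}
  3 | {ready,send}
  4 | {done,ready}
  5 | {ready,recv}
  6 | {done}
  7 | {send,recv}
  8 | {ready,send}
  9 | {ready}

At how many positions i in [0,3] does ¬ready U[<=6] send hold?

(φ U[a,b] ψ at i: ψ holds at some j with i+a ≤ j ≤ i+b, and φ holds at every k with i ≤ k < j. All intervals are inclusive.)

1

Evaluate at each i in [0,3]:
  i=0: ✗ (lhs fails at k=0 before rhs at j=3)
  i=1: ✗ (lhs fails at k=1 before rhs at j=3)
  i=2: ✗ (lhs fails at k=2 before rhs at j=3)
  i=3: ✓ (rhs at j=3)
Positions where it holds: {3} → 1.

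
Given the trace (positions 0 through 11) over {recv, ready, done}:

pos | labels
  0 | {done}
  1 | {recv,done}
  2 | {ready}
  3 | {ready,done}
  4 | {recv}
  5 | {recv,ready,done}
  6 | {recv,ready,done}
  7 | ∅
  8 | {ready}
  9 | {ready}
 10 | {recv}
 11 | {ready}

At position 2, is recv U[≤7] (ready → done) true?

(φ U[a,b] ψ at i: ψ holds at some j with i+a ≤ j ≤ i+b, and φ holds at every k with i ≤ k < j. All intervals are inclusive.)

No

Need some j in [2,9] with (ready → done), and recv at every k in [2,j-1].
  j=2: (ready → done) false.
  j=3: (ready → done) holds, but recv fails at k=2 → not this j.
  j=4: (ready → done) holds, but recv fails at k=2 → not this j.
  j=5: (ready → done) holds, but recv fails at k=2 → not this j.
  j=6: (ready → done) holds, but recv fails at k=2 → not this j.
  j=7: (ready → done) holds, but recv fails at k=2 → not this j.
  j=8: (ready → done) false.
  j=9: (ready → done) false.
No j in the window works → until fails.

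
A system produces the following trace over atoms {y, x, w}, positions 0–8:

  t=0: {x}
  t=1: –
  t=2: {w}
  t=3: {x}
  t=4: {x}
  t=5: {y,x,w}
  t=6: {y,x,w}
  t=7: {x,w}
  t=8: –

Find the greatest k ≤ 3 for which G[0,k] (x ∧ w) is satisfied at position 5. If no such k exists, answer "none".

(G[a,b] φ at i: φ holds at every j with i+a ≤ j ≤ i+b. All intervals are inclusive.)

(x ∧ w) must hold from j=5 onward; find where it first fails.
  j=5: holds
  j=6: holds
  j=7: holds
  j=8: fails
Holds on [5,7], so largest k = 2.

2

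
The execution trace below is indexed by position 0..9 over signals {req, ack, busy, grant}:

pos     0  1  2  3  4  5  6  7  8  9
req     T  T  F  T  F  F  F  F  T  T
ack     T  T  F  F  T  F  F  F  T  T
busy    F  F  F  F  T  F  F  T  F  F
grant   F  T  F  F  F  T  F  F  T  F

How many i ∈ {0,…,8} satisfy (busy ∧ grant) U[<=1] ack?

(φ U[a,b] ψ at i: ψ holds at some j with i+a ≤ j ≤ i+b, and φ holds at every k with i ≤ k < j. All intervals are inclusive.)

Evaluate at each i in [0,8]:
  i=0: ✓ (rhs at j=0)
  i=1: ✓ (rhs at j=1)
  i=2: ✗ (no rhs in [2,3])
  i=3: ✗ (lhs fails at k=3 before rhs at j=4)
  i=4: ✓ (rhs at j=4)
  i=5: ✗ (no rhs in [5,6])
  i=6: ✗ (no rhs in [6,7])
  i=7: ✗ (lhs fails at k=7 before rhs at j=8)
  i=8: ✓ (rhs at j=8)
Positions where it holds: {0, 1, 4, 8} → 4.

4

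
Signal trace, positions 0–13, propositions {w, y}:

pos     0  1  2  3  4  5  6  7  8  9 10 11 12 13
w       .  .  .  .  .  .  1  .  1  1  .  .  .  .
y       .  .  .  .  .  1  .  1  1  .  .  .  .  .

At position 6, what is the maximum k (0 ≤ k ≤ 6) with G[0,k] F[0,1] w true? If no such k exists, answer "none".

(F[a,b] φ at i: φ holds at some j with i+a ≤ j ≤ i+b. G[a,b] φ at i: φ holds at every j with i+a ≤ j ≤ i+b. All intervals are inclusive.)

3

F[0,1] w must hold from j=6 onward; find where it first fails.
  j=6: holds
  j=7: holds
  j=8: holds
  j=9: holds
  j=10: fails
Holds on [6,9], so largest k = 3.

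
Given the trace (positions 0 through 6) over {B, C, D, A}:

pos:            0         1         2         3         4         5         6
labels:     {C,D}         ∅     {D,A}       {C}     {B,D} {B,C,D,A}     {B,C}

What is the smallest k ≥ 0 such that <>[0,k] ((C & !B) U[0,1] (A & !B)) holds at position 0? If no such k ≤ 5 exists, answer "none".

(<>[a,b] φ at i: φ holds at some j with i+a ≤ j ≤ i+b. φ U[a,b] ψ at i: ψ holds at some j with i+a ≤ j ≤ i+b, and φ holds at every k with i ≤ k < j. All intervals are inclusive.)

Scan j = 0,1,… for ((C & !B) U[0,1] (A & !B)):
  j=0: fails
  j=1: fails
  j=2: holds
First hit at j=2, so smallest k = 2-0 = 2.

2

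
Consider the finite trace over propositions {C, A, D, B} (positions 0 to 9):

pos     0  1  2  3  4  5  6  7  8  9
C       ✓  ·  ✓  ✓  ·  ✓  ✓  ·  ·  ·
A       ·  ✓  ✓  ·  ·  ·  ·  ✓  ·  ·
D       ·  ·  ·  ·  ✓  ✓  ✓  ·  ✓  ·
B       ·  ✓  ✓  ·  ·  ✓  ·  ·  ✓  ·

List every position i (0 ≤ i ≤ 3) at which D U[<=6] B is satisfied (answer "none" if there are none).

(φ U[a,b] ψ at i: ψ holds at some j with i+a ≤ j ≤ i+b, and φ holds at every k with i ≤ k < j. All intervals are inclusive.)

1, 2

Evaluate at each i in [0,3]:
  i=0: ✗ (lhs fails at k=0 before rhs at j=1)
  i=1: ✓ (rhs at j=1)
  i=2: ✓ (rhs at j=2)
  i=3: ✗ (lhs fails at k=3 before rhs at j=5)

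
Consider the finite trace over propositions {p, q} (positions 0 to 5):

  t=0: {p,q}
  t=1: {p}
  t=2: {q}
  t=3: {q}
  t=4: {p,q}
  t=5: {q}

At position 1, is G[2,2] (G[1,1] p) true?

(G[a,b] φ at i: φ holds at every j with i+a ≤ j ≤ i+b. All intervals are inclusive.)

Check G[1,1] p at every j in [3,3]:
  j=3: holds on [4,4]
All positions satisfy it → formula holds.

Yes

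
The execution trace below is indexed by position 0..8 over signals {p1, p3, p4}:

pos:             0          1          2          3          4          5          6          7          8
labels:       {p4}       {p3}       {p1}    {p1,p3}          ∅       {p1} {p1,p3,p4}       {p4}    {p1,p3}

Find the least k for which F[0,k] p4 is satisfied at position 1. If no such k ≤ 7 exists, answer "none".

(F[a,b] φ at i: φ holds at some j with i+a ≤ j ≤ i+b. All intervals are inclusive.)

5

Scan j = 1,2,… for p4:
  j=1: fails
  j=2: fails
  j=3: fails
  j=4: fails
  j=5: fails
  j=6: holds
First hit at j=6, so smallest k = 6-1 = 5.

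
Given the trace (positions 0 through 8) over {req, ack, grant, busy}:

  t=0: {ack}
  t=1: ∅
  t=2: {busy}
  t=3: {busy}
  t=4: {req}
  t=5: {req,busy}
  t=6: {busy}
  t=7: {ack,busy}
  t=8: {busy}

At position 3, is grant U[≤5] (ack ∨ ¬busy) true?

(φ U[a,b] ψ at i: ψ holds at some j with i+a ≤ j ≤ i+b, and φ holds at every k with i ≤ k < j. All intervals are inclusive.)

No

Need some j in [3,8] with (ack ∨ ¬busy), and grant at every k in [3,j-1].
  j=3: (ack ∨ ¬busy) false.
  j=4: (ack ∨ ¬busy) holds, but grant fails at k=3 → not this j.
  j=5: (ack ∨ ¬busy) false.
  j=6: (ack ∨ ¬busy) false.
  j=7: (ack ∨ ¬busy) holds, but grant fails at k=3 → not this j.
  j=8: (ack ∨ ¬busy) false.
No j in the window works → until fails.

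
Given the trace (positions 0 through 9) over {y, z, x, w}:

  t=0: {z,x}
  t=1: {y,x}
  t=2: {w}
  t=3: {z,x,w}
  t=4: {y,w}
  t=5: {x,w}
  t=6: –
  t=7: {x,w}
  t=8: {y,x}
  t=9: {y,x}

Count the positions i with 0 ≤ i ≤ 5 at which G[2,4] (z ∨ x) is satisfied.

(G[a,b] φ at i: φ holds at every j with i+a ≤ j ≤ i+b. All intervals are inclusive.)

Evaluate at each i in [0,5]:
  i=0: ✗ (fails at j=2)
  i=1: ✗ (fails at j=4)
  i=2: ✗ (fails at j=4)
  i=3: ✗ (fails at j=6)
  i=4: ✗ (fails at j=6)
  i=5: ✓ (all of [7,9])
Positions where it holds: {5} → 1.

1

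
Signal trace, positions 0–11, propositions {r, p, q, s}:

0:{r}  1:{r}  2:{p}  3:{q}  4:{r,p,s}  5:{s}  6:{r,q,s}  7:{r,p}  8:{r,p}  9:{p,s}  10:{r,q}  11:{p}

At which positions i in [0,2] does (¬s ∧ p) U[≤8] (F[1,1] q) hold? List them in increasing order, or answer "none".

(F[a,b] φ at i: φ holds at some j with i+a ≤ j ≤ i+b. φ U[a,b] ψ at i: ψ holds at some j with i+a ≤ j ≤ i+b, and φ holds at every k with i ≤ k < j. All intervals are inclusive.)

2

Evaluate at each i in [0,2]:
  i=0: ✗ (lhs fails at k=0 before rhs at j=2)
  i=1: ✗ (lhs fails at k=1 before rhs at j=2)
  i=2: ✓ (rhs at j=2)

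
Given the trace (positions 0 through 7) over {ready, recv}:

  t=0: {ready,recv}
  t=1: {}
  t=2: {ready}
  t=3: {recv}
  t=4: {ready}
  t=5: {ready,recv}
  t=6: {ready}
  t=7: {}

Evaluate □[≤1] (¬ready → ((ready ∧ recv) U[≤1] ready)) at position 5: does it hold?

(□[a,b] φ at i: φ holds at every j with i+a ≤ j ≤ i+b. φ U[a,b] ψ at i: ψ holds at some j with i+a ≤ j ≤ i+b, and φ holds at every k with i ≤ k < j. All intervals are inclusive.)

True

Check (¬ready → ((ready ∧ recv) U[≤1] ready)) at every j in [5,6]:
  j=5: antecedent false → ✓
  j=6: antecedent false → ✓
All positions satisfy it → formula holds.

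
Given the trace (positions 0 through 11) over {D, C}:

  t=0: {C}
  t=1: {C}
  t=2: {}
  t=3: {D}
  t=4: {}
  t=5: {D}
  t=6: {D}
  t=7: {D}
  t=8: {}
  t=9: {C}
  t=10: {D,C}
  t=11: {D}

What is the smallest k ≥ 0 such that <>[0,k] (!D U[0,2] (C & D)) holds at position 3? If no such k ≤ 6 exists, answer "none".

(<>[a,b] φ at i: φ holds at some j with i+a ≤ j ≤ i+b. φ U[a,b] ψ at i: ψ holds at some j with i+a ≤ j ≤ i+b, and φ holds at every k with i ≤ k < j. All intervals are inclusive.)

5

Scan j = 3,4,… for (!D U[0,2] (C & D)):
  j=3: fails
  j=4: fails
  j=5: fails
  j=6: fails
  j=7: fails
  j=8: holds
First hit at j=8, so smallest k = 8-3 = 5.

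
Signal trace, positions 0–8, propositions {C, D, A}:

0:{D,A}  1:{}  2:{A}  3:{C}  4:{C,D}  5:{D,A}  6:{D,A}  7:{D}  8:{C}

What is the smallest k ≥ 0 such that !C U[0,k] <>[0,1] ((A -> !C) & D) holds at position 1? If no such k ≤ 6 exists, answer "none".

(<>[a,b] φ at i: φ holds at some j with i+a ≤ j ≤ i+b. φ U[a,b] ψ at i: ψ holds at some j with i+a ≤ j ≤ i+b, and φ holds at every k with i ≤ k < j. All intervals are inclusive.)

2

Need earliest j ≥ 1 with <>[0,1] ((A -> !C) & D), and !C at every k in [1,j-1].
  j=1: rhs fails.
  j=2: rhs fails.
  j=3: rhs holds; lhs holds on [1,2]. k = 2.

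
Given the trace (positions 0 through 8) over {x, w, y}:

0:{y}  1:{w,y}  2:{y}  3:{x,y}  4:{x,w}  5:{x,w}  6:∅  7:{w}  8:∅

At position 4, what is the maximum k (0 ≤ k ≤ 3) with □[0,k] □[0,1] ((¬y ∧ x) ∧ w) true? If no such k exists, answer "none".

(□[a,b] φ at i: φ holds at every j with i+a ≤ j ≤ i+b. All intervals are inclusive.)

□[0,1] ((¬y ∧ x) ∧ w) must hold from j=4 onward; find where it first fails.
  j=4: holds
  j=5: fails
Holds on [4,4], so largest k = 0.

0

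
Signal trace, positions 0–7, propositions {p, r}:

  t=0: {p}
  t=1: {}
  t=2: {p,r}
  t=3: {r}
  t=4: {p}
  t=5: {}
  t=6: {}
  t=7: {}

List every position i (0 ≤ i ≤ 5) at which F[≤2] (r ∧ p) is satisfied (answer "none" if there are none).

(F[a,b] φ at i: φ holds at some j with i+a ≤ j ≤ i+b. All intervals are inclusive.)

Evaluate at each i in [0,5]:
  i=0: ✓ (witness j=2)
  i=1: ✓ (witness j=2)
  i=2: ✓ (witness j=2)
  i=3: ✗ (none in [3,5])
  i=4: ✗ (none in [4,6])
  i=5: ✗ (none in [5,7])

0, 1, 2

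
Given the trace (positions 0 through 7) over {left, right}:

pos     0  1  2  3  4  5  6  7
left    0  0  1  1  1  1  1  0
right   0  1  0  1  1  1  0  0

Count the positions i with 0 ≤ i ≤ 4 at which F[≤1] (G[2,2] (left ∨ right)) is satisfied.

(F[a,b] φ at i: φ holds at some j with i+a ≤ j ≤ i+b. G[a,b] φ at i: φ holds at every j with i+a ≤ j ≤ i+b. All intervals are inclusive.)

Evaluate at each i in [0,4]:
  i=0: ✓ (witness j=0)
  i=1: ✓ (witness j=1)
  i=2: ✓ (witness j=2)
  i=3: ✓ (witness j=3)
  i=4: ✓ (witness j=4)
Positions where it holds: {0, 1, 2, 3, 4} → 5.

5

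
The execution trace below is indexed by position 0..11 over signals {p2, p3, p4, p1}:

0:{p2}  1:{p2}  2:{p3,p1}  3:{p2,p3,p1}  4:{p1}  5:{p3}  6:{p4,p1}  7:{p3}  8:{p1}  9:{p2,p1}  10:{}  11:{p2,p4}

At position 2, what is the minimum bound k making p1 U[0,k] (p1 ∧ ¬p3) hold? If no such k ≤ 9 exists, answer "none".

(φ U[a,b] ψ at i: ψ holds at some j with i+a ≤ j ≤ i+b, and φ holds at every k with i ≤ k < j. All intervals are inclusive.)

2

Need earliest j ≥ 2 with (p1 ∧ ¬p3), and p1 at every k in [2,j-1].
  j=2: rhs fails.
  j=3: rhs fails.
  j=4: rhs holds; lhs holds on [2,3]. k = 2.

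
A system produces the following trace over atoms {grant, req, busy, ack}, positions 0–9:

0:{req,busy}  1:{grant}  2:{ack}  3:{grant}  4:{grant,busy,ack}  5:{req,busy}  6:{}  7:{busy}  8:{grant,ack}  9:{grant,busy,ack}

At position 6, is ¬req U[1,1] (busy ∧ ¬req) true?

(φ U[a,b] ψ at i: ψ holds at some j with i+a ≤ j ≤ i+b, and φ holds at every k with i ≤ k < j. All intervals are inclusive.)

Need some j in [7,7] with (busy ∧ ¬req), and ¬req at every k in [6,j-1].
  j=7: (busy ∧ ¬req) holds; ¬req holds at every k in [6,6] → satisfied.

Yes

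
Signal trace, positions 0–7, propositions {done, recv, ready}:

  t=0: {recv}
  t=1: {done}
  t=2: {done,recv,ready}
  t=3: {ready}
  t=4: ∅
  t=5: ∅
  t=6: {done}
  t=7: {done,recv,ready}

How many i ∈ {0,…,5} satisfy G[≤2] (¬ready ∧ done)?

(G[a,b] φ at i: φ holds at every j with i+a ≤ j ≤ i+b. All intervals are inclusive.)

0

Evaluate at each i in [0,5]:
  i=0: ✗ (fails at j=0)
  i=1: ✗ (fails at j=2)
  i=2: ✗ (fails at j=2)
  i=3: ✗ (fails at j=3)
  i=4: ✗ (fails at j=4)
  i=5: ✗ (fails at j=5)
Positions where it holds: {} → 0.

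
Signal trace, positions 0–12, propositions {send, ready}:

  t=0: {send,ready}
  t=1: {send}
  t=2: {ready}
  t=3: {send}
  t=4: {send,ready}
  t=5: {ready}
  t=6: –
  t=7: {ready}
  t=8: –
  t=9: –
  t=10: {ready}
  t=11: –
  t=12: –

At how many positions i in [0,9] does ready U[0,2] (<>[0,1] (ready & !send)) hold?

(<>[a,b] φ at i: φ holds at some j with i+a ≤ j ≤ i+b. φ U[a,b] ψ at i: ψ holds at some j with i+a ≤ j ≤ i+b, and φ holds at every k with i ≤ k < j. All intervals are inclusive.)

8

Evaluate at each i in [0,9]:
  i=0: ✓ (rhs at j=1; lhs holds on [0,0])
  i=1: ✓ (rhs at j=1)
  i=2: ✓ (rhs at j=2)
  i=3: ✗ (lhs fails at k=3 before rhs at j=4)
  i=4: ✓ (rhs at j=4)
  i=5: ✓ (rhs at j=5)
  i=6: ✓ (rhs at j=6)
  i=7: ✓ (rhs at j=7)
  i=8: ✗ (lhs fails at k=8 before rhs at j=9)
  i=9: ✓ (rhs at j=9)
Positions where it holds: {0, 1, 2, 4, 5, 6, 7, 9} → 8.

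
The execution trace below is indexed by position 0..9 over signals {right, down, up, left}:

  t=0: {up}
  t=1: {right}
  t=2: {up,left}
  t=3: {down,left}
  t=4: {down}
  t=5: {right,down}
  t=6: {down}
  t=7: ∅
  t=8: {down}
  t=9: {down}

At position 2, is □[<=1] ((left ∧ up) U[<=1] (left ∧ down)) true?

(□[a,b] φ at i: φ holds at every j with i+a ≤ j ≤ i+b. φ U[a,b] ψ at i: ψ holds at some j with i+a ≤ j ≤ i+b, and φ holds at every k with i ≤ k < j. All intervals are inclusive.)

Yes

Check ((left ∧ up) U[<=1] (left ∧ down)) at every j in [2,3]:
  j=2: holds
  j=3: holds
All positions satisfy it → formula holds.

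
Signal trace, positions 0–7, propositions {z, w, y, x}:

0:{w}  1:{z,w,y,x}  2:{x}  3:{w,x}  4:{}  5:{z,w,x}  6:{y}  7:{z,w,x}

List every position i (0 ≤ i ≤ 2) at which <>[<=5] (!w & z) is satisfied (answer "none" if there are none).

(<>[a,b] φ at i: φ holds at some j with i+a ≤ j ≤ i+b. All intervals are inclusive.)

Evaluate at each i in [0,2]:
  i=0: ✗ (none in [0,5])
  i=1: ✗ (none in [1,6])
  i=2: ✗ (none in [2,7])

none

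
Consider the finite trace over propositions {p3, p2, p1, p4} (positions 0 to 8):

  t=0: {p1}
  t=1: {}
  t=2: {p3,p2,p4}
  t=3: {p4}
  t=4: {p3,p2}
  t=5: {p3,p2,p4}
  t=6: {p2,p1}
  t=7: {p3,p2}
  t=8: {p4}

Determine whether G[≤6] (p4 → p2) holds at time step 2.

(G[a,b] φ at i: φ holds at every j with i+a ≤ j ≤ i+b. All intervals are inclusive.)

Does not hold

Check (p4 → p2) at every j in [2,8]:
  j=2: antecedent true; consequent true → ✓
  j=3: antecedent true; consequent false → ✗
  j=4: antecedent false → ✓
  j=5: antecedent true; consequent true → ✓
  j=6: antecedent false → ✓
  j=7: antecedent false → ✓
  j=8: antecedent true; consequent false → ✗
Fails at j=3 → formula fails.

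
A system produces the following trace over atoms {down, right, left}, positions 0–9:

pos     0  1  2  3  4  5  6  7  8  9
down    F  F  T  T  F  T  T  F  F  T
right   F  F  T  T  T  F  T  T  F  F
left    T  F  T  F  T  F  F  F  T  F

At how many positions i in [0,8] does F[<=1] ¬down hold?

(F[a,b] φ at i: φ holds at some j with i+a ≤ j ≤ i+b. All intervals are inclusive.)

7

Evaluate at each i in [0,8]:
  i=0: ✓ (witness j=0)
  i=1: ✓ (witness j=1)
  i=2: ✗ (none in [2,3])
  i=3: ✓ (witness j=4)
  i=4: ✓ (witness j=4)
  i=5: ✗ (none in [5,6])
  i=6: ✓ (witness j=7)
  i=7: ✓ (witness j=7)
  i=8: ✓ (witness j=8)
Positions where it holds: {0, 1, 3, 4, 6, 7, 8} → 7.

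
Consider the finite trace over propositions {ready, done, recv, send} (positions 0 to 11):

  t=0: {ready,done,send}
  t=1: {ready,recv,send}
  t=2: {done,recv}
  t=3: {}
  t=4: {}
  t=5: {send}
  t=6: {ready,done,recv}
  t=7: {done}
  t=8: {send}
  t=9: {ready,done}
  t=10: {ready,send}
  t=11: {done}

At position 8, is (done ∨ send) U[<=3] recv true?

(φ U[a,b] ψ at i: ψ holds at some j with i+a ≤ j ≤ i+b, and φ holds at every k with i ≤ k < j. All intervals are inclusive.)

False

Need some j in [8,11] with recv, and (done ∨ send) at every k in [8,j-1].
  j=8: recv false.
  j=9: recv false.
  j=10: recv false.
  j=11: recv false.
No j in the window works → until fails.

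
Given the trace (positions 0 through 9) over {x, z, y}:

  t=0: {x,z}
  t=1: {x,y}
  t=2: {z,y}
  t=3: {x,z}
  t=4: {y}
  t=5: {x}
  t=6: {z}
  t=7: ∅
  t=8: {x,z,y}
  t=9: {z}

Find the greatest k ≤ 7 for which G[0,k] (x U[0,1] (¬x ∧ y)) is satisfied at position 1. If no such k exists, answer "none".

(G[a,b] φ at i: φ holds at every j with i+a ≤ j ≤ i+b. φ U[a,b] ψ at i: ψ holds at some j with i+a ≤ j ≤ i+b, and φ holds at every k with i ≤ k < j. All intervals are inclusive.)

(x U[0,1] (¬x ∧ y)) must hold from j=1 onward; find where it first fails.
  j=1: holds
  j=2: holds
  j=3: holds
  j=4: holds
  j=5: fails
Holds on [1,4], so largest k = 3.

3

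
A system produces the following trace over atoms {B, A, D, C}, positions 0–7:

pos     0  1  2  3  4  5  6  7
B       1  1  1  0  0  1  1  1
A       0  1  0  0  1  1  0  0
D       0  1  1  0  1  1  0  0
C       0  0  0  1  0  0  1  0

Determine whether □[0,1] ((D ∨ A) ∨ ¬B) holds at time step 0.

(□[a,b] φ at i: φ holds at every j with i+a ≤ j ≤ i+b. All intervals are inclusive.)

Does not hold

Check ((D ∨ A) ∨ ¬B) at every j in [0,1]:
  j=0: false
  j=1: true
Fails at j=0 → formula fails.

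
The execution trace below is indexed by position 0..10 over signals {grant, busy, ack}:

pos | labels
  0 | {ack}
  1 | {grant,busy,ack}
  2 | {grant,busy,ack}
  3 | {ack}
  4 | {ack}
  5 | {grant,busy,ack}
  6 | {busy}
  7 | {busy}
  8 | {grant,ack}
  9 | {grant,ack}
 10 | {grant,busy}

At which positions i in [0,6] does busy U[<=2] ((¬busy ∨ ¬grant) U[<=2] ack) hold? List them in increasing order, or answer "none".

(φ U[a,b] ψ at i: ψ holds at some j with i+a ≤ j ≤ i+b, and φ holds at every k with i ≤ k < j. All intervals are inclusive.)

Evaluate at each i in [0,6]:
  i=0: ✓ (rhs at j=0)
  i=1: ✓ (rhs at j=1)
  i=2: ✓ (rhs at j=2)
  i=3: ✓ (rhs at j=3)
  i=4: ✓ (rhs at j=4)
  i=5: ✓ (rhs at j=5)
  i=6: ✓ (rhs at j=6)

0, 1, 2, 3, 4, 5, 6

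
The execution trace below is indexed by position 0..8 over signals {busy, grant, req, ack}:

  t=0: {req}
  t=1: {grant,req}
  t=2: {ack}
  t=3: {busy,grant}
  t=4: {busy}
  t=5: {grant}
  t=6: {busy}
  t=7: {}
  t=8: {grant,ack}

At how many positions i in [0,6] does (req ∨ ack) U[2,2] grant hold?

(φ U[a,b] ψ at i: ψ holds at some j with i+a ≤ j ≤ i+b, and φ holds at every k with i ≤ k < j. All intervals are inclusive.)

Evaluate at each i in [0,6]:
  i=0: ✗ (no rhs in [2,2])
  i=1: ✓ (rhs at j=3; lhs holds on [1,2])
  i=2: ✗ (no rhs in [4,4])
  i=3: ✗ (lhs fails at k=3 before rhs at j=5)
  i=4: ✗ (no rhs in [6,6])
  i=5: ✗ (no rhs in [7,7])
  i=6: ✗ (lhs fails at k=6 before rhs at j=8)
Positions where it holds: {1} → 1.

1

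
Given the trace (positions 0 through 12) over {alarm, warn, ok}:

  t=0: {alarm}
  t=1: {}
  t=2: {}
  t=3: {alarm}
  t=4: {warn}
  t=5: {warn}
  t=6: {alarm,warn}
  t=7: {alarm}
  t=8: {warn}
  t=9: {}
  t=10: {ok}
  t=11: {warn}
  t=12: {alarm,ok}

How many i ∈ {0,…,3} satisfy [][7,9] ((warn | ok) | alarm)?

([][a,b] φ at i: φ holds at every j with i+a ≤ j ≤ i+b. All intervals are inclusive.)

1

Evaluate at each i in [0,3]:
  i=0: ✗ (fails at j=9)
  i=1: ✗ (fails at j=9)
  i=2: ✗ (fails at j=9)
  i=3: ✓ (all of [10,12])
Positions where it holds: {3} → 1.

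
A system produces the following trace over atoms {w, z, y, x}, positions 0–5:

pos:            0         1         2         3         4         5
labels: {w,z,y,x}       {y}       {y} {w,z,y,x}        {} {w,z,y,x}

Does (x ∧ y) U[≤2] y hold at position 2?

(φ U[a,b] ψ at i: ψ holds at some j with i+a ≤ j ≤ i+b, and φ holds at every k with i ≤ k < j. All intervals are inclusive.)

Need some j in [2,4] with y, and (x ∧ y) at every k in [2,j-1].
  j=2: y holds; no prefix to check → satisfied.

Yes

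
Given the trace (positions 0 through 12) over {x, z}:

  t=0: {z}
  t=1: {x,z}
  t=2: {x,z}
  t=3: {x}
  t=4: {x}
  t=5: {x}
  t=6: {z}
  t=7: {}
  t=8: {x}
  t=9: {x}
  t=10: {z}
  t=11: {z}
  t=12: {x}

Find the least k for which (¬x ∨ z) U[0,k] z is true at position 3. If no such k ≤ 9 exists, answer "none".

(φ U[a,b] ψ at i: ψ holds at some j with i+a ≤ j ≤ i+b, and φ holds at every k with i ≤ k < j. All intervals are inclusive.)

Need earliest j ≥ 3 with z, and (¬x ∨ z) at every k in [3,j-1].
  j=3: rhs fails.
  j=4: rhs fails.
  j=5: rhs fails.
  j=6: rhs holds but lhs fails at k=3.
  j=7: rhs fails.
  j=8: rhs fails.
  j=9: rhs fails.
  j=10: rhs holds but lhs fails at k=3.
  j=11: rhs holds but lhs fails at k=3.
  j=12: rhs fails.
No witness within the range → none.

none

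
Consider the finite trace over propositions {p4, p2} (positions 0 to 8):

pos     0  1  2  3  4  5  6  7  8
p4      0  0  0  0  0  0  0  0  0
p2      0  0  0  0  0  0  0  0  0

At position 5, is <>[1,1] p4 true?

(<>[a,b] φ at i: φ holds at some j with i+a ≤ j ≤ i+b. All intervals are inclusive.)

Check p4 at each j in [6,6]:
  j=6: false
No position in the window satisfies it → formula fails.

No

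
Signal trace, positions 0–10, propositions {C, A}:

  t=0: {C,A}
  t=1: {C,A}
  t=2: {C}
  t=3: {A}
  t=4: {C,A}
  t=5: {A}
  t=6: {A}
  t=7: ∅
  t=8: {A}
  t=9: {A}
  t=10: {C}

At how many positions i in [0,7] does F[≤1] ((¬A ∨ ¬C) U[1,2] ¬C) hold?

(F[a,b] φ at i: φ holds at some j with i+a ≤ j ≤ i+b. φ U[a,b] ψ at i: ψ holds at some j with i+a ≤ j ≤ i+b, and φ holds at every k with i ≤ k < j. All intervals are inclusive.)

Evaluate at each i in [0,7]:
  i=0: ✗ (none in [0,1])
  i=1: ✓ (witness j=2)
  i=2: ✓ (witness j=2)
  i=3: ✗ (none in [3,4])
  i=4: ✓ (witness j=5)
  i=5: ✓ (witness j=5)
  i=6: ✓ (witness j=6)
  i=7: ✓ (witness j=7)
Positions where it holds: {1, 2, 4, 5, 6, 7} → 6.

6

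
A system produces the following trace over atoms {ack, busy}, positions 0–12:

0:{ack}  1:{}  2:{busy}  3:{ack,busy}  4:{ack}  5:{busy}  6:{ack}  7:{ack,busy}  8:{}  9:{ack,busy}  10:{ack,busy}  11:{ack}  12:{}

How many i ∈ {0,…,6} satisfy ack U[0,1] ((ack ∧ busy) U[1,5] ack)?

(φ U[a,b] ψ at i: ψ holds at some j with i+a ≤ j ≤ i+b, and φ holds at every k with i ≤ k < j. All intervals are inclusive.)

Evaluate at each i in [0,6]:
  i=0: ✗ (no rhs in [0,1])
  i=1: ✗ (no rhs in [1,2])
  i=2: ✗ (lhs fails at k=2 before rhs at j=3)
  i=3: ✓ (rhs at j=3)
  i=4: ✗ (no rhs in [4,5])
  i=5: ✗ (no rhs in [5,6])
  i=6: ✗ (no rhs in [6,7])
Positions where it holds: {3} → 1.

1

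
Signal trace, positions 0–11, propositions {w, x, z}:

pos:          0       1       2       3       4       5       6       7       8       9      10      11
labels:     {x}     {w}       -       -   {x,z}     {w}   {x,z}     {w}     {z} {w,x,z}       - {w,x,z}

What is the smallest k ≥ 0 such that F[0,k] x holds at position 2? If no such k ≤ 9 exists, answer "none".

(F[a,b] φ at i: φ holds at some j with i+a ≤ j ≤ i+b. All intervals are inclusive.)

Scan j = 2,3,… for x:
  j=2: fails
  j=3: fails
  j=4: holds
First hit at j=4, so smallest k = 4-2 = 2.

2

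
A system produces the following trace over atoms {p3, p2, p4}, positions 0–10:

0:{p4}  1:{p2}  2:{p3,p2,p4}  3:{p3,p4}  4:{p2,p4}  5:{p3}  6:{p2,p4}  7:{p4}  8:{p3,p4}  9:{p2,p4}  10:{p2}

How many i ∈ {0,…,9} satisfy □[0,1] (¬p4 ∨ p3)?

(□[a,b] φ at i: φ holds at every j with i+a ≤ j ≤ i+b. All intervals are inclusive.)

2

Evaluate at each i in [0,9]:
  i=0: ✗ (fails at j=0)
  i=1: ✓ (all of [1,2])
  i=2: ✓ (all of [2,3])
  i=3: ✗ (fails at j=4)
  i=4: ✗ (fails at j=4)
  i=5: ✗ (fails at j=6)
  i=6: ✗ (fails at j=6)
  i=7: ✗ (fails at j=7)
  i=8: ✗ (fails at j=9)
  i=9: ✗ (fails at j=9)
Positions where it holds: {1, 2} → 2.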